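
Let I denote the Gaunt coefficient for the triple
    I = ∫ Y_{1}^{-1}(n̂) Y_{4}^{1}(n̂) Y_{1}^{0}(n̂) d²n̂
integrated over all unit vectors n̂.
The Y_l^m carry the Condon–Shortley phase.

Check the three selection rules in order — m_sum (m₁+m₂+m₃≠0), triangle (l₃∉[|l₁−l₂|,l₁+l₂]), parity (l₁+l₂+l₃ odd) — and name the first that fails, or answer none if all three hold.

azimuthal sum: -1 + 1 + 0 = 0  ✓
3 ≤ 1 ≤ 5 (triangle on l)  ✗
L = 1 + 4 + 1 = 6 (even)

triangle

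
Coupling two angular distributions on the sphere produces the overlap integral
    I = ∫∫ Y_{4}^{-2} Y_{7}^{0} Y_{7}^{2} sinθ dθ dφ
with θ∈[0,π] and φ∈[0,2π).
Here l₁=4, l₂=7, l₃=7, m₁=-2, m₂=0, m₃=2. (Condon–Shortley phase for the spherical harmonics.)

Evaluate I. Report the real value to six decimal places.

Checks pass: Σm=0; 18 even; l₃=7∈[3,11].
(2·4+1)(2·7+1)(2·7+1) = 2025
Δ: 4! 4! 10! / 19! → 1/58198140
sum: t=0:+1/17418240 t=1:−1/622080 t=2:+1/230400 t=3:−1/622080 t=4:+1/17418240 = 1/806400
3j²(4 7 7; 0 0 0) = Δ·Π!·Σ² = 2268/230945  (sign -1)
sum: t=2:+1/1382400 t=3:−1/622080 t=4:+1/2903040 = -47/87091200
3j²(4 7 7; -2 0 2) = Δ·Π!·Σ² = 2209/277134  (sign +1)
combine: 4πI² = 2025·2268/230945·2209/277134 = 338175810/2133423721
take √, sign -1: I = -0.11231242

-0.112312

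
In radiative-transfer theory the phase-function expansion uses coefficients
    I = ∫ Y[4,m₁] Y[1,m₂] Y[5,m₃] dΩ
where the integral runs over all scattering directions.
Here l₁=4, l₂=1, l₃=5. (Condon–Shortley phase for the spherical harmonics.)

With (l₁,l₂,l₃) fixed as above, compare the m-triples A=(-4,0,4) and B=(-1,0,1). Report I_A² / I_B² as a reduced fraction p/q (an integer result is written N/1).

3/8

l's match ⇒ only the (l;m) 3-j factors differ between A and B.
A: triangle coeff Δ(4,1,5) = 1/495; Σ_t [0,0]: t=0:+1/40320 = 1/40320; (3j)²=1/55 [(4 1 5; -4 0 4)], sign=-1
B: triangle coeff Δ(4,1,5) = 1/495; Σ_t [0,0]: t=0:+1/720 = 1/720; (3j)²=8/165 [(4 1 5; -1 0 1)], sign=+1
I_A²/I_B² = (1/55)/(8/165) = 3/8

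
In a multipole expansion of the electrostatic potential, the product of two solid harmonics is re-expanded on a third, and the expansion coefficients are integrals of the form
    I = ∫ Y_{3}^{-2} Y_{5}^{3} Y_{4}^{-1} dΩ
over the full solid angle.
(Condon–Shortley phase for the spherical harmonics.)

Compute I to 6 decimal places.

Rules hold: Σm=0, L=12 even, 2≤4≤8.
N = 7·11·9 = 693
Δ = 4!·2!·6!/13! = 1/180180
Racah Σ t=1..3: t=1:−1/576 t=2:+1/144 t=3:−1/576 = 1/288
⇒ 3j(3 5 4; 0 0 0)² = 20/1001, sgn +1
Racah Σ t=3..4: t=3:−1/1440 t=4:+1/1152 = 1/5760
⇒ 3j(3 5 4; -2 3 -1)² = 1/858, sgn -1
4πI² = N·(3j₀)²·(3jₘ)² = 30/1859
I = -1·√(0.0161377/4π) = -0.03583571

-0.035836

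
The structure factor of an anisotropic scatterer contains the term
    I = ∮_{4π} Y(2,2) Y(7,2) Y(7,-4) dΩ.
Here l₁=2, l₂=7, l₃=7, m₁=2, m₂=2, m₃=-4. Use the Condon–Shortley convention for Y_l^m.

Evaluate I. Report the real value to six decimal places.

Rules hold: Σm=0, L=16 even, 5≤7≤9.
N = 5·15·15 = 1125
Δ = 2!·2!·12!/17! = 1/185640
Racah Σ t=0..2: t=0:+1/2419200 t=1:−1/518400 t=2:+1/2419200 = -1/907200
⇒ 3j(2 7 7; 0 0 0)² = 56/3315, sgn +1
Racah Σ t=0..0: t=0:+1/8709120 = 1/8709120
⇒ 3j(2 7 7; 2 2 -4)² = 55/3094, sgn -1
4πI² = N·(3j₀)²·(3jₘ)² = 16500/48841
I = -1·√(0.337831/4π) = -0.16396259

-0.163963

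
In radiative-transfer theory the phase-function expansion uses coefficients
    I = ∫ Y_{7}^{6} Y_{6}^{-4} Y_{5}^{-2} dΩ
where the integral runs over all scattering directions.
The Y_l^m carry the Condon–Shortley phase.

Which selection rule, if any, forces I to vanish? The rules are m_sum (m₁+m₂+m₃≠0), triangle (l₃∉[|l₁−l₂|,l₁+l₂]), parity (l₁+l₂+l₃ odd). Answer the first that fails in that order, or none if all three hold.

azimuthal sum: 6 − 4 − 2 = 0  ✓
1 ≤ 5 ≤ 13 (triangle on l)  ✓
L = 7 + 6 + 5 = 18 (even)  ✓

none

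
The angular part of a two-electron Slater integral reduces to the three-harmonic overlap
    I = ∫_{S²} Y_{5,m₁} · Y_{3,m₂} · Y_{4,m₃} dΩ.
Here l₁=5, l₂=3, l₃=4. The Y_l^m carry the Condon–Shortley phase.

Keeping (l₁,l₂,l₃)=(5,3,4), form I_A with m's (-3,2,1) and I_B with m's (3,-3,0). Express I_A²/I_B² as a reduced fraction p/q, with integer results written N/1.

1/30

Shared (l₁,l₂,l₃)=(5,3,4): N and (l;000)² cancel in I_A²/I_B².
A: Δ = 4!·6!·2!/13! = 1/180180; Racah Σ t=3..4: t=3:−1/1440 t=4:+1/1152 = 1/5760; ⇒ 3j(5 3 4; -3 2 1)² = 1/858, sgn -1
B: Δ = 4!·6!·2!/13! = 1/180180; Racah Σ t=0..0: t=0:+1/2304 = 1/2304; ⇒ 3j(5 3 4; 3 -3 0)² = 5/143, sgn +1
I_A²/I_B² = (1/858)/(5/143) = 1/30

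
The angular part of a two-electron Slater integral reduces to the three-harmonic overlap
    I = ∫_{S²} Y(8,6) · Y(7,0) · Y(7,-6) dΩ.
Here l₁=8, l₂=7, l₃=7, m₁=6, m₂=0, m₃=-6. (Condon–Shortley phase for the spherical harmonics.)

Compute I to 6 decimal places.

m-sum 0 ✓  L=22 even ✓  1≤7≤15 ✓
Π(2lᵢ+1) = 17×15×15 = 3825
triangle coeff Δ(8,7,7) = 1/22086194130
Σ_t [1,7]: t=1:−1/18289152000 t=2:+1/248832000 t=3:−1/24883200 t=4:+1/11943936 t=5:−1/24883200 t=6:+1/248832000 t=7:−1/18289152000 = 11/975421440
(3j)²=1750/289731 [(8 7 7; 0 0 0)], sign=-1
Σ_t [1,2]: t=1:−1/18289152000 t=2:+1/6967296000 = 13/146313216000
(3j)²=2197/222870 [(8 7 7; 6 0 -6)], sign=-1
⇒ 4πI² = 739375/3246473
I = (+1)√(739375/3246473/(4π)) = 0.13462371

0.134624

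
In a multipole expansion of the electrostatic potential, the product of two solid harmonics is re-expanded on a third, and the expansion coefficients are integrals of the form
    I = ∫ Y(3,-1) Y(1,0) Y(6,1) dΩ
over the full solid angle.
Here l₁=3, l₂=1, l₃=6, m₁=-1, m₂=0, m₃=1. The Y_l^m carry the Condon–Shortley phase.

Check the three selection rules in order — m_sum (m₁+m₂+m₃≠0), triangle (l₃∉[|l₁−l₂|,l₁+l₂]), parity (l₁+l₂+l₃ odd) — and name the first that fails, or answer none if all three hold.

m₁+m₂+m₃ = -1 + 0 + 1 = 0  ✓
triangle: |3−1|=2 ≤ l₃=6 ≤ 3+1=4  ✗
parity: l₁+l₂+l₃ = 10 is even

triangle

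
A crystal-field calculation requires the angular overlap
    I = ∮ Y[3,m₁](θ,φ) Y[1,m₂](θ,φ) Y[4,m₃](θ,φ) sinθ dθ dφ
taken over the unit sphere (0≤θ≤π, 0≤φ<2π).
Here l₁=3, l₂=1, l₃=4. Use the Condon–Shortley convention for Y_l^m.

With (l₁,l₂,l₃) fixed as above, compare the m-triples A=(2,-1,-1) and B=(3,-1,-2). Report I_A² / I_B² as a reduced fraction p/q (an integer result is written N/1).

Same 3,1,4: normalisation and zero-m 3j drop out of the ratio.
A: Δ: 0! 6! 2! / 9! → 1/252; sum: t=0:+1/240 = 1/240; 3j²(3 1 4; 2 -1 -1) = Δ·Π!·Σ² = 1/84  (sign -1)
B: Δ: 0! 6! 2! / 9! → 1/252; sum: t=0:+1/1440 = 1/1440; 3j²(3 1 4; 3 -1 -2) = Δ·Π!·Σ² = 1/252  (sign +1)
I_A²/I_B² = (1/84)/(1/252) = 3/1

3/1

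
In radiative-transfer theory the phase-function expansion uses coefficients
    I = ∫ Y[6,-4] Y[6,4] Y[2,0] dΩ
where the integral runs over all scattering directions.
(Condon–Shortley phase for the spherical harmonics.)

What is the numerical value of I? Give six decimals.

-0.022938

Rules hold: Σm=0, L=14 even, 0≤2≤12.
N = 13·13·5 = 845
Δ = 10!·2!·2!/15! = 1/90090
Racah Σ t=4..6: t=4:+1/69120 t=5:−1/14400 t=6:+1/69120 = -7/172800
⇒ 3j(6 6 2; 0 0 0)² = 14/715, sgn -1
Racah Σ t=8..10: t=8:+1/322560 t=9:−1/362880 t=10:+1/14515200 = 1/2419200
⇒ 3j(6 6 2; -4 4 0)² = 2/5005, sgn +1
4πI² = N·(3j₀)²·(3jₘ)² = 4/605
I = -1·√(0.00661157/4π) = -0.02293757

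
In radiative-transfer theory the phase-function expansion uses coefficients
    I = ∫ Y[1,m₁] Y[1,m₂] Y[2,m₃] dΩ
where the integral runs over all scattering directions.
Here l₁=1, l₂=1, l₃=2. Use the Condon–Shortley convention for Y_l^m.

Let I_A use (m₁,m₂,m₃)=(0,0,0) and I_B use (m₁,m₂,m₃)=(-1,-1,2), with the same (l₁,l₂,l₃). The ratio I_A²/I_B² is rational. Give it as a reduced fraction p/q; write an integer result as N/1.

2/3

Same 1,1,2: normalisation and zero-m 3j drop out of the ratio.
A: Δ: 0! 2! 2! / 5! → 1/30; sum: t=0:+1/1 = 1/1; 3j²(1 1 2; 0 0 0) = Δ·Π!·Σ² = 2/15  (sign +1)
B: Δ: 0! 2! 2! / 5! → 1/30; sum: t=0:+1/4 = 1/4; 3j²(1 1 2; -1 -1 2) = Δ·Π!·Σ² = 1/5  (sign +1)
I_A²/I_B² = (2/15)/(1/5) = 2/3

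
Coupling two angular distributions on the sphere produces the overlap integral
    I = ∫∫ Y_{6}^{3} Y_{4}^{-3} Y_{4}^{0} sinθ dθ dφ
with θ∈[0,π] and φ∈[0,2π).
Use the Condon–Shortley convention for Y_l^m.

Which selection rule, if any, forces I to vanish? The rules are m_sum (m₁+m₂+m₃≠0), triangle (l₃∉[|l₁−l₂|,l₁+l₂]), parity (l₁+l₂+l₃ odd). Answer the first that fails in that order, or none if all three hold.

none

m₁+m₂+m₃ = 3 − 3 + 0 = 0  ✓
triangle: |6−4|=2 ≤ l₃=4 ≤ 6+4=10  ✓
parity: l₁+l₂+l₃ = 14 is even  ✓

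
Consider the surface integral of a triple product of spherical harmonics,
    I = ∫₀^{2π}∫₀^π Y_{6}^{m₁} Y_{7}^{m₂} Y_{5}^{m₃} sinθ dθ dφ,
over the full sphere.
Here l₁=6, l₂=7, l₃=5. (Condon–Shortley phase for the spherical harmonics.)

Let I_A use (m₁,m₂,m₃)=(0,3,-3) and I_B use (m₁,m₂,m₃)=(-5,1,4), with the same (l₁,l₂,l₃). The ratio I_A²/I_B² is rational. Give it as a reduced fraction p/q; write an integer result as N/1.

1512/1331

l's match ⇒ only the (l;m) 3-j factors differ between A and B.
A: triangle coeff Δ(6,7,5) = 1/174594420; Σ_t [4,6]: t=4:+1/1658880 t=5:−1/518400 t=6:+1/1658880 = -1/1382400; (3j)²=504/46189 [(6 7 5; 0 3 -3)], sign=-1
B: triangle coeff Δ(6,7,5) = 1/174594420; Σ_t [7,8]: t=7:−1/14515200 t=8:+1/174182400 = -11/174182400; (3j)²=121/12597 [(6 7 5; -5 1 4)], sign=+1
I_A²/I_B² = (504/46189)/(121/12597) = 1512/1331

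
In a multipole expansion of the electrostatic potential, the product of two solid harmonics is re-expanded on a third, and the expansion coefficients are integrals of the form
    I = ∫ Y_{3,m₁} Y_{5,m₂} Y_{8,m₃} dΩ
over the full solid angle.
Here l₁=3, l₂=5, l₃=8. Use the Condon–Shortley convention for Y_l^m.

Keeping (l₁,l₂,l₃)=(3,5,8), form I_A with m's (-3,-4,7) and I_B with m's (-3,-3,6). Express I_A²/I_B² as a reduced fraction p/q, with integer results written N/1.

5/3

l's match ⇒ only the (l;m) 3-j factors differ between A and B.
A: triangle coeff Δ(3,5,8) = 1/136136; Σ_t [0,0]: t=0:+1/261273600 = 1/261273600; (3j)²=5/136 [(3 5 8; -3 -4 7)], sign=-1
B: triangle coeff Δ(3,5,8) = 1/136136; Σ_t [0,0]: t=0:+1/58060800 = 1/58060800; (3j)²=3/136 [(3 5 8; -3 -3 6)], sign=+1
I_A²/I_B² = (5/136)/(3/136) = 5/3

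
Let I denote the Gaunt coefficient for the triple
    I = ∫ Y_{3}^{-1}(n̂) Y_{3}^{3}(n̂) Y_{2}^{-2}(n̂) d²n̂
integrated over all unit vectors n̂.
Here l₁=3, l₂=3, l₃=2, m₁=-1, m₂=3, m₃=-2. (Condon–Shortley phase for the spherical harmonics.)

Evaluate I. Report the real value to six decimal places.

Checks pass: Σm=0; 8 even; l₃=2∈[0,6].
(2·3+1)(2·3+1)(2·2+1) = 245
Δ: 4! 2! 2! / 9! → 1/3780
sum: t=1:−1/24 t=2:+1/4 t=3:−1/24 = 1/6
3j²(3 3 2; 0 0 0) = Δ·Π!·Σ² = 4/105  (sign +1)
sum: t=4:+1/96 = 1/96
3j²(3 3 2; -1 3 -2) = Δ·Π!·Σ² = 1/42  (sign +1)
combine: 4πI² = 245·4/105·1/42 = 2/9
take √, sign +1: I = 0.13298076

0.132981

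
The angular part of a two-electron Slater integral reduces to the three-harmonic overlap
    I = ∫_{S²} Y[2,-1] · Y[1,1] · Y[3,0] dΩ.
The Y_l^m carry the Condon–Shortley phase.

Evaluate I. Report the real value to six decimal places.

m-sum 0 ✓  L=6 even ✓  1≤3≤3 ✓
Π(2lᵢ+1) = 5×3×7 = 105
triangle coeff Δ(2,1,3) = 1/105
Σ_t [0,0]: t=0:+1/4 = 1/4
(3j)²=3/35 [(2 1 3; 0 0 0)], sign=-1
Σ_t [0,0]: t=0:+1/12 = 1/12
(3j)²=1/35 [(2 1 3; -1 1 0)], sign=-1
⇒ 4πI² = 9/35
I = (+1)√(9/35/(4π)) = 0.14304817

0.143048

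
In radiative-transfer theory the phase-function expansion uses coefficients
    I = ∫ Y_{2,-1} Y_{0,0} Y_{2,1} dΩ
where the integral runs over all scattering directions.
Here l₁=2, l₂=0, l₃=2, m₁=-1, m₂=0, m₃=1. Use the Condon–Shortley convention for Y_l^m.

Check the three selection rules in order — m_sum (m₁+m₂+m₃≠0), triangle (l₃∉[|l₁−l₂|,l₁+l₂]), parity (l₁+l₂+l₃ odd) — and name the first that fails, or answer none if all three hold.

none

azimuthal sum: -1 + 0 + 1 = 0  ✓
2 ≤ 2 ≤ 2 (triangle on l)  ✓
L = 2 + 0 + 2 = 4 (even)  ✓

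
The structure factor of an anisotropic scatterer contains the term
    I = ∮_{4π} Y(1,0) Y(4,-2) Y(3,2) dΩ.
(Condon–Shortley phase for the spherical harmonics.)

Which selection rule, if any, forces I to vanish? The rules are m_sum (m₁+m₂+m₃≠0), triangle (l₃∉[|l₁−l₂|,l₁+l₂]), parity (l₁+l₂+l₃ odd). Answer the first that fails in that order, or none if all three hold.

Σmᵢ = 0  ✓
l₃∈[|l₁−l₂|,l₁+l₂]=[3,5], have l₃=3  ✓
Σlᵢ = 8 ⇒ even  ✓

none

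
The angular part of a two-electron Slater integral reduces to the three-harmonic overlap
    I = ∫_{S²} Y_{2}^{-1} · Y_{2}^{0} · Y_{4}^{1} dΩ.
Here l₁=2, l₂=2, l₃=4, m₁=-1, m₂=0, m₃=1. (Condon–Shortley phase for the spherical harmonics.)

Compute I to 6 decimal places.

-0.220728

Rules hold: Σm=0, L=8 even, 0≤4≤4.
N = 5·5·9 = 225
Δ = 0!·4!·4!/9! = 1/630
Racah Σ t=0..0: t=0:+1/16 = 1/16
⇒ 3j(2 2 4; 0 0 0)² = 2/35, sgn +1
Racah Σ t=0..0: t=0:+1/24 = 1/24
⇒ 3j(2 2 4; -1 0 1)² = 1/21, sgn -1
4πI² = N·(3j₀)²·(3jₘ)² = 30/49
I = -1·√(0.612245/4π) = -0.22072812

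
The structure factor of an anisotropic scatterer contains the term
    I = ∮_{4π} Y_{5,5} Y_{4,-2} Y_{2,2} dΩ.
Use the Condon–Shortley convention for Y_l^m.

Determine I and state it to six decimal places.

0.000000

m-sum = 5 − 2 + 2 = 5 ≠ 0 ⇒ I = 0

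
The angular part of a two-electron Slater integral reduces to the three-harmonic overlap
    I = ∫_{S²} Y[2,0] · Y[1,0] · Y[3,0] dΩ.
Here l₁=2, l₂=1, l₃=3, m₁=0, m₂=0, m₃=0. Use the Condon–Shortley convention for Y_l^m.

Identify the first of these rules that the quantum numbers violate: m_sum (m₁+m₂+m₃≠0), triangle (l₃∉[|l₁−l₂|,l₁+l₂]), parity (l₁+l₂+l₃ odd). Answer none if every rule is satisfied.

azimuthal sum: 0 + 0 + 0 = 0  ✓
1 ≤ 3 ≤ 3 (triangle on l)  ✓
L = 2 + 1 + 3 = 6 (even)  ✓

none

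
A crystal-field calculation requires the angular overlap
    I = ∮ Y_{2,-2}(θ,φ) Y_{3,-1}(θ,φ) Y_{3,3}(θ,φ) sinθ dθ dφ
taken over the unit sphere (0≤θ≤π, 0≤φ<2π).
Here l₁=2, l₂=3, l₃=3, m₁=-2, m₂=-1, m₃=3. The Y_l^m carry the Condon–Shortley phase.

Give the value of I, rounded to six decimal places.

m-sum 0 ✓  L=8 even ✓  1≤3≤5 ✓
Π(2lᵢ+1) = 5×7×7 = 245
triangle coeff Δ(2,3,3) = 1/3780
Σ_t [0,2]: t=0:+1/24 t=1:−1/4 t=2:+1/24 = -1/6
(3j)²=4/105 [(2 3 3; 0 0 0)], sign=+1
Σ_t [2,2]: t=2:+1/96 = 1/96
(3j)²=1/42 [(2 3 3; -2 -1 3)], sign=+1
⇒ 4πI² = 2/9
I = (+1)√(2/9/(4π)) = 0.13298076

0.132981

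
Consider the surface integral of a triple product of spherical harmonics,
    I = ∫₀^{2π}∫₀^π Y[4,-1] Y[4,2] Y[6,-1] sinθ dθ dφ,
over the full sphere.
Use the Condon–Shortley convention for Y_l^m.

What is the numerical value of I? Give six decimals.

0.097783

Checks pass: Σm=0; 14 even; l₃=6∈[0,8].
(2·4+1)(2·4+1)(2·6+1) = 1053
Δ: 2! 6! 6! / 15! → 1/1261260
sum: t=0:+1/4608 t=1:−1/1296 t=2:+1/4608 = -7/20736
3j²(4 4 6; 0 0 0) = Δ·Π!·Σ² = 20/1287  (sign -1)
sum: t=0:+1/172800 t=1:−1/5760 t=2:+1/3456 = 7/57600
3j²(4 4 6; -1 2 -1) = Δ·Π!·Σ² = 21/2860  (sign -1)
combine: 4πI² = 1053·20/1287·21/2860 = 189/1573
take √, sign +1: I = 0.09778261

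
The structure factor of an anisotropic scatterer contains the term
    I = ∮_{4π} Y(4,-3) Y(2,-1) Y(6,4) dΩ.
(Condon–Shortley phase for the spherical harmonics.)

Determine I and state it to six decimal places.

m-sum 0 ✓  L=12 even ✓  2≤6≤6 ✓
Π(2lᵢ+1) = 9×5×13 = 585
triangle coeff Δ(4,2,6) = 1/6435
Σ_t [0,0]: t=0:+1/2304 = 1/2304
(3j)²=5/143 [(4 2 6; 0 0 0)], sign=+1
Σ_t [0,0]: t=0:+1/30240 = 1/30240
(3j)²=16/429 [(4 2 6; -3 -1 4)], sign=+1
⇒ 4πI² = 1200/1573
I = (+1)√(1200/1573/(4π)) = 0.24638901

0.246389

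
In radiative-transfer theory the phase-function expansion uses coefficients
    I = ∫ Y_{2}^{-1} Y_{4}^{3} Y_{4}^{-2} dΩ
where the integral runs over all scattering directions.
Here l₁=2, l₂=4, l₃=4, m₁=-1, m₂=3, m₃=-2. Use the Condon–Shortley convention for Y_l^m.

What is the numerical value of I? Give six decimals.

Checks pass: Σm=0; 10 even; l₃=4∈[2,6].
(2·2+1)(2·4+1)(2·4+1) = 405
Δ: 2! 2! 6! / 11! → 1/13860
sum: t=0:+1/192 t=1:−1/36 t=2:+1/192 = -5/288
3j²(2 4 4; 0 0 0) = Δ·Π!·Σ² = 20/693  (sign -1)
sum: t=1:−1/1440 t=2:+1/240 = 1/288
3j²(2 4 4; -1 3 -2) = Δ·Π!·Σ² = 5/132  (sign +1)
combine: 4πI² = 405·20/693·5/132 = 375/847
take √, sign -1: I = -0.18770204

-0.187702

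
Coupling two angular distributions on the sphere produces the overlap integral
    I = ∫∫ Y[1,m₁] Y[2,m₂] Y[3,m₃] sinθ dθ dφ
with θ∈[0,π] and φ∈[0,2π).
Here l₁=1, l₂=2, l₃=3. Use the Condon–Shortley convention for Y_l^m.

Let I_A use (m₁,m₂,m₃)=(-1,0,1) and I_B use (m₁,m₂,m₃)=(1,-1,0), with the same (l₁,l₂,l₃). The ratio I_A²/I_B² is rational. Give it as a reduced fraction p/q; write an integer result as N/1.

Shared (l₁,l₂,l₃)=(1,2,3): N and (l;000)² cancel in I_A²/I_B².
A: Δ = 0!·2!·4!/7! = 1/105; Racah Σ t=0..0: t=0:+1/8 = 1/8; ⇒ 3j(1 2 3; -1 0 1)² = 2/35, sgn +1
B: Δ = 0!·2!·4!/7! = 1/105; Racah Σ t=0..0: t=0:+1/12 = 1/12; ⇒ 3j(1 2 3; 1 -1 0)² = 1/35, sgn -1
I_A²/I_B² = (2/35)/(1/35) = 2/1

2/1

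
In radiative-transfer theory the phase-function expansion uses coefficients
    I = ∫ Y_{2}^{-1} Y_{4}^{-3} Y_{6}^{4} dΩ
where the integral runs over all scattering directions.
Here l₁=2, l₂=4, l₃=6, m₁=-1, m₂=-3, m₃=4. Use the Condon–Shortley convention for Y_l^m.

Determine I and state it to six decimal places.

m-sum 0 ✓  L=12 even ✓  2≤6≤6 ✓
Π(2lᵢ+1) = 5×9×13 = 585
triangle coeff Δ(2,4,6) = 1/6435
Σ_t [0,0]: t=0:+1/2304 = 1/2304
(3j)²=5/143 [(2 4 6; 0 0 0)], sign=+1
Σ_t [0,0]: t=0:+1/30240 = 1/30240
(3j)²=16/429 [(2 4 6; -1 -3 4)], sign=+1
⇒ 4πI² = 1200/1573
I = (+1)√(1200/1573/(4π)) = 0.24638901

0.246389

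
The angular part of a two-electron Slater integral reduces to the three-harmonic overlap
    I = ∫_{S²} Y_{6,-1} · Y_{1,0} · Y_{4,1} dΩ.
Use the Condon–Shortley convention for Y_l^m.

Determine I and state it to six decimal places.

triangle: need 5≤l₃≤7, have 4; I=0

0.000000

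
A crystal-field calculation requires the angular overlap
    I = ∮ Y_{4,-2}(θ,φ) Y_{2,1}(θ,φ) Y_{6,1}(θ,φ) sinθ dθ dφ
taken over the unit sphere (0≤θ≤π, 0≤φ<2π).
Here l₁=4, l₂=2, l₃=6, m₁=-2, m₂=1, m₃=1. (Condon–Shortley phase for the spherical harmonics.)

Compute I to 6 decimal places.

Checks pass: Σm=0; 12 even; l₃=6∈[2,6].
(2·4+1)(2·2+1)(2·6+1) = 585
Δ: 0! 8! 4! / 13! → 1/6435
sum: t=0:+1/2304 = 1/2304
3j²(4 2 6; 0 0 0) = Δ·Π!·Σ² = 5/143  (sign +1)
sum: t=0:+1/8640 = 1/8640
3j²(4 2 6; -2 1 1) = Δ·Π!·Σ² = 14/1287  (sign -1)
combine: 4πI² = 585·5/143·14/1287 = 350/1573
take √, sign -1: I = -0.13306527

-0.133065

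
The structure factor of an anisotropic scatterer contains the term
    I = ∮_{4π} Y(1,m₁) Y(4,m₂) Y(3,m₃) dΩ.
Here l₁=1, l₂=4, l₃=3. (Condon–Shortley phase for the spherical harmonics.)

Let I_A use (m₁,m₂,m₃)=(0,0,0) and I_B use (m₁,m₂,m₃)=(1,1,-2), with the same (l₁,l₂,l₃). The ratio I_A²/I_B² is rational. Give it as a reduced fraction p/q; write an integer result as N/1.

16/3

Shared (l₁,l₂,l₃)=(1,4,3): N and (l;000)² cancel in I_A²/I_B².
A: Δ = 2!·0!·6!/9! = 1/252; Racah Σ t=1..1: t=1:−1/36 = -1/36; ⇒ 3j(1 4 3; 0 0 0)² = 4/63, sgn +1
B: Δ = 2!·0!·6!/9! = 1/252; Racah Σ t=0..0: t=0:+1/240 = 1/240; ⇒ 3j(1 4 3; 1 1 -2)² = 1/84, sgn -1
I_A²/I_B² = (4/63)/(1/84) = 16/3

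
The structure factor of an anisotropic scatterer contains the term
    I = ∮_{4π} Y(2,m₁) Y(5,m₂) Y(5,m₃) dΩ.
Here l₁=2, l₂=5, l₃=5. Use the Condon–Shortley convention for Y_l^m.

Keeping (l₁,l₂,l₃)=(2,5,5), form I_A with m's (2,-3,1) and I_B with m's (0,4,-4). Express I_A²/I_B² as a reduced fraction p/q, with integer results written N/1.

Shared (l₁,l₂,l₃)=(2,5,5): N and (l;000)² cancel in I_A²/I_B².
A: Δ = 2!·2!·8!/13! = 1/38610; Racah Σ t=0..0: t=0:+1/5760 = 1/5760; ⇒ 3j(2 5 5; 2 -3 1)² = 56/2145, sgn +1
B: Δ = 2!·2!·8!/13! = 1/38610; Racah Σ t=1..2: t=1:−1/40320 t=2:+1/20160 = 1/40320; ⇒ 3j(2 5 5; 0 4 -4)² = 6/715, sgn -1
I_A²/I_B² = (56/2145)/(6/715) = 28/9

28/9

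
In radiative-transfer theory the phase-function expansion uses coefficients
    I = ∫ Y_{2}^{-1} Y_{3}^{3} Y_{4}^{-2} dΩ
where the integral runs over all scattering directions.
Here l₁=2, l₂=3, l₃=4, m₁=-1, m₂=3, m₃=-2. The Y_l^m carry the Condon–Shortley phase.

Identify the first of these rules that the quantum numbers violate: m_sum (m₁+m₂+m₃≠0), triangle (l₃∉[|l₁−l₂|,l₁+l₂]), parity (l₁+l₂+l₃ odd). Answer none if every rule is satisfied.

parity

azimuthal sum: -1 + 3 − 2 = 0  ✓
1 ≤ 4 ≤ 5 (triangle on l)  ✓
L = 2 + 3 + 4 = 9 (odd)  ✗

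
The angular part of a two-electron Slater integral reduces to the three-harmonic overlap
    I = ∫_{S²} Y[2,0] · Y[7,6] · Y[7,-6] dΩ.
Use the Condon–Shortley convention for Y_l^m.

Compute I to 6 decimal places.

-0.148420

Checks pass: Σm=0; 16 even; l₃=7∈[5,9].
(2·2+1)(2·7+1)(2·7+1) = 1125
Δ: 2! 2! 12! / 17! → 1/185640
sum: t=0:+1/2419200 t=1:−1/518400 t=2:+1/2419200 = -1/907200
3j²(2 7 7; 0 0 0) = Δ·Π!·Σ² = 56/3315  (sign +1)
sum: t=1:−1/479001600 t=2:+1/159667200 = 1/239500800
3j²(2 7 7; 0 6 -6) = Δ·Π!·Σ² = 26/1785  (sign -1)
combine: 4πI² = 1125·56/3315·26/1785 = 80/289
take √, sign -1: I = -0.14841956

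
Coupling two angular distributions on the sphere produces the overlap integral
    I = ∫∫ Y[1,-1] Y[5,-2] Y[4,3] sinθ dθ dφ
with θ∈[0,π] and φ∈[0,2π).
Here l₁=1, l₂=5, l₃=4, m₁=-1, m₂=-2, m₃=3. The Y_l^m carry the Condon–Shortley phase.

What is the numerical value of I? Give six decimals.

Checks pass: Σm=0; 10 even; l₃=4∈[4,6].
(2·1+1)(2·5+1)(2·4+1) = 297
Δ: 2! 0! 8! / 11! → 1/495
sum: t=1:−1/576 = -1/576
3j²(1 5 4; 0 0 0) = Δ·Π!·Σ² = 5/99  (sign -1)
sum: t=2:+1/10080 = 1/10080
3j²(1 5 4; -1 -2 3) = Δ·Π!·Σ² = 1/165  (sign -1)
combine: 4πI² = 297·5/99·1/165 = 1/11
take √, sign +1: I = 0.08505478

0.085055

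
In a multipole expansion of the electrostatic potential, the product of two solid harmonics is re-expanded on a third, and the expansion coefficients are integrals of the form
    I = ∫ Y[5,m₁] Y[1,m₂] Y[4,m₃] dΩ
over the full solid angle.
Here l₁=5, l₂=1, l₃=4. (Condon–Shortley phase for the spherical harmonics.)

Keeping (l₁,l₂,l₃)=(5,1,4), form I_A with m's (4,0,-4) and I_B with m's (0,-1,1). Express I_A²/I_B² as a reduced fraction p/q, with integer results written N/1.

Same 5,1,4: normalisation and zero-m 3j drop out of the ratio.
A: Δ: 2! 8! 0! / 11! → 1/495; sum: t=1:−1/40320 = -1/40320; 3j²(5 1 4; 4 0 -4) = Δ·Π!·Σ² = 1/55  (sign -1)
B: Δ: 2! 8! 0! / 11! → 1/495; sum: t=0:+1/1440 = 1/1440; 3j²(5 1 4; 0 -1 1) = Δ·Π!·Σ² = 2/99  (sign -1)
I_A²/I_B² = (1/55)/(2/99) = 9/10

9/10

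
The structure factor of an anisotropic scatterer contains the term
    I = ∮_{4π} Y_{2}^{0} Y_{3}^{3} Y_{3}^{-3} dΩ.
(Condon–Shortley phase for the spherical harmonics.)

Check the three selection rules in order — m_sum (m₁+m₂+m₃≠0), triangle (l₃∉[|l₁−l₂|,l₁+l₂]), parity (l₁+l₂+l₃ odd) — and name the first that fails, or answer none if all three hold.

none

Σmᵢ = 0  ✓
l₃∈[|l₁−l₂|,l₁+l₂]=[1,5], have l₃=3  ✓
Σlᵢ = 8 ⇒ even  ✓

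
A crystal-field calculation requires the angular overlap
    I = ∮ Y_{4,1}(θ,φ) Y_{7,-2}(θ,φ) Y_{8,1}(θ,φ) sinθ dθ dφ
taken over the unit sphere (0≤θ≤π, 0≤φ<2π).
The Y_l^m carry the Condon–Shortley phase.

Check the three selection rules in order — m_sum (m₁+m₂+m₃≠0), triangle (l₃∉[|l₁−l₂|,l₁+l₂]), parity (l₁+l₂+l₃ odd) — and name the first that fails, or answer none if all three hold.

parity

m₁+m₂+m₃ = 1 − 2 + 1 = 0  ✓
triangle: |4−7|=3 ≤ l₃=8 ≤ 4+7=11  ✓
parity: l₁+l₂+l₃ = 19 is odd  ✗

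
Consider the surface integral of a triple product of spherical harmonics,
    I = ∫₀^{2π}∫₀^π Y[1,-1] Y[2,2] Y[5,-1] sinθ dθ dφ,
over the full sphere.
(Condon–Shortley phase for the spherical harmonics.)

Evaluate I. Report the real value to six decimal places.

0.000000

triangle: need 1≤l₃≤3, have 5; I=0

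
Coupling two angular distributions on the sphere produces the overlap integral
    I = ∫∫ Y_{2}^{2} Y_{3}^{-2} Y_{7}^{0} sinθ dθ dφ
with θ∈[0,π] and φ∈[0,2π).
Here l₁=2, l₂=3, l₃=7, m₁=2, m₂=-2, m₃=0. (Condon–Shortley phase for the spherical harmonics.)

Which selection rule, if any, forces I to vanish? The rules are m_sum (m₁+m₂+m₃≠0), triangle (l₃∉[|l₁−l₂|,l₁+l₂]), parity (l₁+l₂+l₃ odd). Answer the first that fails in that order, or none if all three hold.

triangle

m₁+m₂+m₃ = 2 − 2 + 0 = 0  ✓
triangle: |2−3|=1 ≤ l₃=7 ≤ 2+3=5  ✗
parity: l₁+l₂+l₃ = 12 is even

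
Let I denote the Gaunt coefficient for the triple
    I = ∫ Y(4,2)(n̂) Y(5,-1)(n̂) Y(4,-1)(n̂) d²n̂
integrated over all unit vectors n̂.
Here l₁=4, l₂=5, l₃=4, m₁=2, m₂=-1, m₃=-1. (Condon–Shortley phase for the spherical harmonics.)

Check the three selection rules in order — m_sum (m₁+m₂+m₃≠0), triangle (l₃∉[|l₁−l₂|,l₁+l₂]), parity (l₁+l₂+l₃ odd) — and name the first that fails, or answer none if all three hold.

m₁+m₂+m₃ = 2 − 1 − 1 = 0  ✓
triangle: |4−5|=1 ≤ l₃=4 ≤ 4+5=9  ✓
parity: l₁+l₂+l₃ = 13 is odd  ✗

parity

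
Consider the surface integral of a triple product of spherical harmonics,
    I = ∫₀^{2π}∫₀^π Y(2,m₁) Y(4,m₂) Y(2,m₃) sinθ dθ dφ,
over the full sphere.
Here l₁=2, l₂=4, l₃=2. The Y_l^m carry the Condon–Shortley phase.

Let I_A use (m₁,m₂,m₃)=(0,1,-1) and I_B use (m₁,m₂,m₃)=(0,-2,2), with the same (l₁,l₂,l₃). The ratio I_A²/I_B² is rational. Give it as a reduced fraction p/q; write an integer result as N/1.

l's match ⇒ only the (l;m) 3-j factors differ between A and B.
A: triangle coeff Δ(2,4,2) = 1/630; Σ_t [2,2]: t=2:+1/24 = 1/24; (3j)²=1/21 [(2 4 2; 0 1 -1)], sign=-1
B: triangle coeff Δ(2,4,2) = 1/630; Σ_t [2,2]: t=2:+1/96 = 1/96; (3j)²=1/42 [(2 4 2; 0 -2 2)], sign=+1
I_A²/I_B² = (1/21)/(1/42) = 2/1

2/1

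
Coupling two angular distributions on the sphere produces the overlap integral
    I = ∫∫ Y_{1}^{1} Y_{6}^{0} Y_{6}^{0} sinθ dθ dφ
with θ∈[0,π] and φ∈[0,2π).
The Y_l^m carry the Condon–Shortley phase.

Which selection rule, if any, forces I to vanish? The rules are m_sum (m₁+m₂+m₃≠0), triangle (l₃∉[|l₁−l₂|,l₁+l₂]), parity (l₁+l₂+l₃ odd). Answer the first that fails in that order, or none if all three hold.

azimuthal sum: 1 + 0 + 0 = 1  ✗
5 ≤ 6 ≤ 7 (triangle on l)
L = 1 + 6 + 6 = 13 (odd)

m_sum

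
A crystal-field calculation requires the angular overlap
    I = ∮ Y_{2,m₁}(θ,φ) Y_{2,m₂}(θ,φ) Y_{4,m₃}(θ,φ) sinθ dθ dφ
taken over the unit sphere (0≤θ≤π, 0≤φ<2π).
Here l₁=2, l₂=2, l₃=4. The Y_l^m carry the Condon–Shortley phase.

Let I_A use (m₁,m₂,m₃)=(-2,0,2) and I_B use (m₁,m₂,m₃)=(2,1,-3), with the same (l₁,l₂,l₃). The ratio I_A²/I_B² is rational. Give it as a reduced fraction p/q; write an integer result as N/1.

l's match ⇒ only the (l;m) 3-j factors differ between A and B.
A: triangle coeff Δ(2,2,4) = 1/630; Σ_t [0,0]: t=0:+1/96 = 1/96; (3j)²=1/42 [(2 2 4; -2 0 2)], sign=+1
B: triangle coeff Δ(2,2,4) = 1/630; Σ_t [0,0]: t=0:+1/144 = 1/144; (3j)²=1/18 [(2 2 4; 2 1 -3)], sign=-1
I_A²/I_B² = (1/42)/(1/18) = 3/7

3/7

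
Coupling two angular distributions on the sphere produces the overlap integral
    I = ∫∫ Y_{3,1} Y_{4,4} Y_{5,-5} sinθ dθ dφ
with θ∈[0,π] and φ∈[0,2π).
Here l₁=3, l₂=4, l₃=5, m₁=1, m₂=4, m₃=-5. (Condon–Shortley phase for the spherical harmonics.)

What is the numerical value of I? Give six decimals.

0.189625

m-sum 0 ✓  L=12 even ✓  1≤5≤7 ✓
Π(2lᵢ+1) = 7×9×11 = 693
triangle coeff Δ(3,4,5) = 1/180180
Σ_t [0,2]: t=0:+1/576 t=1:−1/144 t=2:+1/576 = -1/288
(3j)²=20/1001 [(3 4 5; 0 0 0)], sign=+1
Σ_t [2,2]: t=2:+1/34560 = 1/34560
(3j)²=14/429 [(3 4 5; 1 4 -5)], sign=+1
⇒ 4πI² = 840/1859
I = (+1)√(840/1859/(4π)) = 0.18962475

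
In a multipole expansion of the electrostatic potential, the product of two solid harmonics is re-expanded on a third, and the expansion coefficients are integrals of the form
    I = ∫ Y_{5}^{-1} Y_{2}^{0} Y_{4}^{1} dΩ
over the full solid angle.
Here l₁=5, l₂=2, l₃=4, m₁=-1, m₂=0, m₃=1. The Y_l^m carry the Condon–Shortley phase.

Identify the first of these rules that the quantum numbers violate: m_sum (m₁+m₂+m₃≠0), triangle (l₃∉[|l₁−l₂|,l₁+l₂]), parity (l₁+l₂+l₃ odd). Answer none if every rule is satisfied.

parity

Σmᵢ = 0  ✓
l₃∈[|l₁−l₂|,l₁+l₂]=[3,7], have l₃=4  ✓
Σlᵢ = 11 ⇒ odd  ✗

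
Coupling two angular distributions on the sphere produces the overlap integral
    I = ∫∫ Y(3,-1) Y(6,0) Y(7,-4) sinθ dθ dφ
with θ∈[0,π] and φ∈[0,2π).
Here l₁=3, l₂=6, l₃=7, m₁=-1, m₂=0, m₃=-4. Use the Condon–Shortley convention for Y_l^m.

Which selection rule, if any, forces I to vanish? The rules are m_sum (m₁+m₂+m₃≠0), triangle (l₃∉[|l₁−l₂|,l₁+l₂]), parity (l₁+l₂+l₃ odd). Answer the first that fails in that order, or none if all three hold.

m₁+m₂+m₃ = -1 + 0 − 4 = -5  ✗
triangle: |3−6|=3 ≤ l₃=7 ≤ 3+6=9
parity: l₁+l₂+l₃ = 16 is even

m_sum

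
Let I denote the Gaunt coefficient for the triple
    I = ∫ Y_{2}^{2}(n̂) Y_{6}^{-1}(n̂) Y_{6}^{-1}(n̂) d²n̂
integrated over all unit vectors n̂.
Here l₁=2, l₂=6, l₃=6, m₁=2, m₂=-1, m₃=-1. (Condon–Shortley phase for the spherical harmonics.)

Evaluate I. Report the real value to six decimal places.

m-sum 0 ✓  L=14 even ✓  4≤6≤8 ✓
Π(2lᵢ+1) = 5×13×13 = 845
triangle coeff Δ(2,6,6) = 1/90090
Σ_t [0,2]: t=0:+1/69120 t=1:−1/14400 t=2:+1/69120 = -7/172800
(3j)²=14/715 [(2 6 6; 0 0 0)], sign=-1
Σ_t [0,0]: t=0:+1/57600 = 1/57600
(3j)²=21/715 [(2 6 6; 2 -1 -1)], sign=-1
⇒ 4πI² = 294/605
I = (+1)√(294/605/(4π)) = 0.19664868

0.196649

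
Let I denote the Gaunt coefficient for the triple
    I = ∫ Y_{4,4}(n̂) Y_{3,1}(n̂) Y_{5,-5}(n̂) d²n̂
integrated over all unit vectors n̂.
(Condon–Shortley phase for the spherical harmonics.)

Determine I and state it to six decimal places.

m-sum 0 ✓  L=12 even ✓  1≤5≤7 ✓
Π(2lᵢ+1) = 9×7×11 = 693
triangle coeff Δ(4,3,5) = 1/180180
Σ_t [0,2]: t=0:+1/576 t=1:−1/144 t=2:+1/576 = -1/288
(3j)²=20/1001 [(4 3 5; 0 0 0)], sign=+1
Σ_t [0,0]: t=0:+1/34560 = 1/34560
(3j)²=14/429 [(4 3 5; 4 1 -5)], sign=+1
⇒ 4πI² = 840/1859
I = (+1)√(840/1859/(4π)) = 0.18962475

0.189625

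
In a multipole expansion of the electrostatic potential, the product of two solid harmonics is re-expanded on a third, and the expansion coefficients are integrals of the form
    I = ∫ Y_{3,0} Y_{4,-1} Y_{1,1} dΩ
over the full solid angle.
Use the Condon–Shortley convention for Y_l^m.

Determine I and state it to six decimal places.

-0.194664

Checks pass: Σm=0; 8 even; l₃=1∈[1,7].
(2·3+1)(2·4+1)(2·1+1) = 189
Δ: 6! 0! 2! / 9! → 1/252
sum: t=3:−1/36 = -1/36
3j²(3 4 1; 0 0 0) = Δ·Π!·Σ² = 4/63  (sign +1)
sum: t=3:−1/72 = -1/72
3j²(3 4 1; 0 -1 1) = Δ·Π!·Σ² = 5/126  (sign -1)
combine: 4πI² = 189·4/63·5/126 = 10/21
take √, sign -1: I = -0.19466390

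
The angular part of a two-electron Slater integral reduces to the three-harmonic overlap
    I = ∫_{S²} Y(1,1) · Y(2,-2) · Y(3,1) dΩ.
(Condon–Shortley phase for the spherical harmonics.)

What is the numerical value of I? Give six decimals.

-0.082589

Rules hold: Σm=0, L=6 even, 1≤3≤3.
N = 3·5·7 = 105
Δ = 0!·2!·4!/7! = 1/105
Racah Σ t=0..0: t=0:+1/4 = 1/4
⇒ 3j(1 2 3; 0 0 0)² = 3/35, sgn -1
Racah Σ t=0..0: t=0:+1/48 = 1/48
⇒ 3j(1 2 3; 1 -2 1)² = 1/105, sgn +1
4πI² = N·(3j₀)²·(3jₘ)² = 3/35
I = -1·√(0.0857143/4π) = -0.08258890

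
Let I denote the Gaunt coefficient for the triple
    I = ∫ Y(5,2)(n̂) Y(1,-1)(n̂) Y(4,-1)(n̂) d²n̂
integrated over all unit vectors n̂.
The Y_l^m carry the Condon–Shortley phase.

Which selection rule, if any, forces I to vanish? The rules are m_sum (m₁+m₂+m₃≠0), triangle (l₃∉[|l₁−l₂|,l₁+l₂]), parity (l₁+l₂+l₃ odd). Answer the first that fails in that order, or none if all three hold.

none

m₁+m₂+m₃ = 2 − 1 − 1 = 0  ✓
triangle: |5−1|=4 ≤ l₃=4 ≤ 5+1=6  ✓
parity: l₁+l₂+l₃ = 10 is even  ✓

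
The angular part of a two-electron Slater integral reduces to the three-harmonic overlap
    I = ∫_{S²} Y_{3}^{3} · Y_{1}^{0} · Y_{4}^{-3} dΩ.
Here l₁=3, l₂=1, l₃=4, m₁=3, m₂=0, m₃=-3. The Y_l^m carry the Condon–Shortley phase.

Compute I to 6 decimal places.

Checks pass: Σm=0; 8 even; l₃=4∈[2,4].
(2·3+1)(2·1+1)(2·4+1) = 189
Δ: 0! 6! 2! / 9! → 1/252
sum: t=0:+1/36 = 1/36
3j²(3 1 4; 0 0 0) = Δ·Π!·Σ² = 4/63  (sign +1)
sum: t=0:+1/720 = 1/720
3j²(3 1 4; 3 0 -3) = Δ·Π!·Σ² = 1/36  (sign -1)
combine: 4πI² = 189·4/63·1/36 = 1/3
take √, sign -1: I = -0.16286750

-0.162868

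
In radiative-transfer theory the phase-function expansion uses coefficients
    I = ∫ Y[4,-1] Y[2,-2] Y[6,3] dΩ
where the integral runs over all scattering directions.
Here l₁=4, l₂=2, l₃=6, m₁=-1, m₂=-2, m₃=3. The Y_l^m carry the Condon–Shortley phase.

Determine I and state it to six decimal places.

Rules hold: Σm=0, L=12 even, 2≤6≤6.
N = 9·5·13 = 585
Δ = 0!·8!·4!/13! = 1/6435
Racah Σ t=0..0: t=0:+1/2304 = 1/2304
⇒ 3j(4 2 6; 0 0 0)² = 5/143, sgn +1
Racah Σ t=0..0: t=0:+1/17280 = 1/17280
⇒ 3j(4 2 6; -1 -2 3)² = 14/715, sgn -1
4πI² = N·(3j₀)²·(3jₘ)² = 630/1573
I = -1·√(0.400509/4π) = -0.17852580

-0.178526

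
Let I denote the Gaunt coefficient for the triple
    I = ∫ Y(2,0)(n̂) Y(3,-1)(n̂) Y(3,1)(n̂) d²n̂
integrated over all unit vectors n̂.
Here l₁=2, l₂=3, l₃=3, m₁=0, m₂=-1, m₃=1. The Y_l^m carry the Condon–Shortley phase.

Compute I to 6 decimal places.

Rules hold: Σm=0, L=8 even, 1≤3≤5.
N = 5·7·7 = 245
Δ = 2!·2!·4!/9! = 1/3780
Racah Σ t=0..2: t=0:+1/24 t=1:−1/4 t=2:+1/24 = -1/6
⇒ 3j(2 3 3; 0 0 0)² = 4/105, sgn +1
Racah Σ t=0..2: t=0:+1/16 t=1:−1/6 t=2:+1/96 = -3/32
⇒ 3j(2 3 3; 0 -1 1)² = 3/140, sgn -1
4πI² = N·(3j₀)²·(3jₘ)² = 1/5
I = -1·√(0.2/4π) = -0.12615663

-0.126157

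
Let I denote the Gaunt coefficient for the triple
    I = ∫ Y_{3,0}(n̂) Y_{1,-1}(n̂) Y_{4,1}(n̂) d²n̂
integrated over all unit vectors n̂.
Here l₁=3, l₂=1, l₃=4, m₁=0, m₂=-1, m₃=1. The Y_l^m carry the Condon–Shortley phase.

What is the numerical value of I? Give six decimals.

Rules hold: Σm=0, L=8 even, 2≤4≤4.
N = 7·3·9 = 189
Δ = 0!·6!·2!/9! = 1/252
Racah Σ t=0..0: t=0:+1/36 = 1/36
⇒ 3j(3 1 4; 0 0 0)² = 4/63, sgn +1
Racah Σ t=0..0: t=0:+1/72 = 1/72
⇒ 3j(3 1 4; 0 -1 1)² = 5/126, sgn -1
4πI² = N·(3j₀)²·(3jₘ)² = 10/21
I = -1·√(0.47619/4π) = -0.19466390

-0.194664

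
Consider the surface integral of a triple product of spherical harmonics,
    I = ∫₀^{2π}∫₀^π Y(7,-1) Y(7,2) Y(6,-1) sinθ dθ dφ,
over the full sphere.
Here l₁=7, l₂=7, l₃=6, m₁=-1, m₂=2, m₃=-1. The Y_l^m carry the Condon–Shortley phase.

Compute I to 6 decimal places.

0.109239

m-sum 0 ✓  L=20 even ✓  0≤6≤14 ✓
Π(2lᵢ+1) = 15×15×13 = 2925
triangle coeff Δ(7,7,6) = 1/2444321880
Σ_t [1,7]: t=1:−1/2612736000 t=2:+1/20736000 t=3:−1/1658880 t=4:+1/746496 t=5:−1/1658880 t=6:+1/20736000 t=7:−1/2612736000 = 1/4354560
(3j)²=1000/138567 [(7 7 6; 0 0 0)], sign=+1
Σ_t [3,8]: t=3:−1/62208000 t=4:+1/3317760 t=5:−1/1244160 t=6:+1/2488320 t=7:−1/29030400 t=8:+1/3483648000 = -1/6635520
(3j)²=2625/369512 [(7 7 6; -1 2 -1)], sign=+1
⇒ 4πI² = 24609375/164109517
I = (+1)√(24609375/164109517/(4π)) = 0.10923919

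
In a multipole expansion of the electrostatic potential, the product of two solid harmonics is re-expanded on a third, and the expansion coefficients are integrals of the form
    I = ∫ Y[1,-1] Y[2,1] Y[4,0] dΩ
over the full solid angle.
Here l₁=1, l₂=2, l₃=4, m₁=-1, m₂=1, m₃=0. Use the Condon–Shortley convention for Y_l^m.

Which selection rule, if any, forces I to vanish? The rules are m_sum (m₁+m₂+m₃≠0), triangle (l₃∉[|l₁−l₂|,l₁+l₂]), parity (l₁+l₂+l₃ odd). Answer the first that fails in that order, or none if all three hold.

Σmᵢ = 0  ✓
l₃∈[|l₁−l₂|,l₁+l₂]=[1,3], have l₃=4  ✗
Σlᵢ = 7 ⇒ odd

triangle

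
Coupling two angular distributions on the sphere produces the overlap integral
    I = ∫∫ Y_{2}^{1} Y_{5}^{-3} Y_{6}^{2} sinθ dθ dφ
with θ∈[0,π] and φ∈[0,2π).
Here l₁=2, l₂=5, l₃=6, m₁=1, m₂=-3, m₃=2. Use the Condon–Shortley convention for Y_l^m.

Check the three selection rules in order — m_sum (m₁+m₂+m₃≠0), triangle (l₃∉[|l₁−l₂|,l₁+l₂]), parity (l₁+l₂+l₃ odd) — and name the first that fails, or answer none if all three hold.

m₁+m₂+m₃ = 1 − 3 + 2 = 0  ✓
triangle: |2−5|=3 ≤ l₃=6 ≤ 2+5=7  ✓
parity: l₁+l₂+l₃ = 13 is odd  ✗

parity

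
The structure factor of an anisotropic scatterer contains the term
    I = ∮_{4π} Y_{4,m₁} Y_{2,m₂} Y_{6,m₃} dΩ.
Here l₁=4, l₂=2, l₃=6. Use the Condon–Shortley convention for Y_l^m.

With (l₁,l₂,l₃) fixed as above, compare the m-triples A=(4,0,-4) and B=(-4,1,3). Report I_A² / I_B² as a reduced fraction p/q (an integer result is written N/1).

5/1

l's match ⇒ only the (l;m) 3-j factors differ between A and B.
A: triangle coeff Δ(4,2,6) = 1/6435; Σ_t [0,0]: t=0:+1/161280 = 1/161280; (3j)²=1/143 [(4 2 6; 4 0 -4)], sign=+1
B: triangle coeff Δ(4,2,6) = 1/6435; Σ_t [0,0]: t=0:+1/241920 = 1/241920; (3j)²=1/715 [(4 2 6; -4 1 3)], sign=-1
I_A²/I_B² = (1/143)/(1/715) = 5/1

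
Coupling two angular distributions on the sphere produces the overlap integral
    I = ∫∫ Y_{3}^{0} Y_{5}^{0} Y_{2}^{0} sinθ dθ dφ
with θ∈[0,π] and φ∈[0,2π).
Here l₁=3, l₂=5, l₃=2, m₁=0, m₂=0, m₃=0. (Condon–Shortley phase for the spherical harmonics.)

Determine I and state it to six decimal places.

0.239615

Rules hold: Σm=0, L=10 even, 2≤2≤8.
N = 7·11·5 = 385
Δ = 6!·0!·4!/11! = 1/2310
Racah Σ t=3..3: t=3:−1/144 = -1/144
⇒ 3j(3 5 2; 0 0 0)² = 10/231, sgn -1
(m-triple is (0,0,0) — same symbol as above.)
4πI² = N·(3j₀)²·(3jₘ)² = 500/693
I = +1·√(0.721501/4π) = 0.23961470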